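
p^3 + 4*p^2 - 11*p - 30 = (p - 3)*(p + 2)*(p + 5)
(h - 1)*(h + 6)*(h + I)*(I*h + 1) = I*h^4 + 5*I*h^3 - 5*I*h^2 + 5*I*h - 6*I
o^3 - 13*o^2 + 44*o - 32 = (o - 8)*(o - 4)*(o - 1)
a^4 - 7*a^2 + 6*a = a*(a - 2)*(a - 1)*(a + 3)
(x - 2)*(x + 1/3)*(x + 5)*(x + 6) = x^4 + 28*x^3/3 + 11*x^2 - 172*x/3 - 20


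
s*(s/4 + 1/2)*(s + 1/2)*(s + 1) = s^4/4 + 7*s^3/8 + 7*s^2/8 + s/4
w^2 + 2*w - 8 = (w - 2)*(w + 4)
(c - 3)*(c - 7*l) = c^2 - 7*c*l - 3*c + 21*l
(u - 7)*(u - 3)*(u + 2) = u^3 - 8*u^2 + u + 42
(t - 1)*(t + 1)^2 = t^3 + t^2 - t - 1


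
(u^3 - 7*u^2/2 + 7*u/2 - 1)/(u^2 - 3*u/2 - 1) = (2*u^2 - 3*u + 1)/(2*u + 1)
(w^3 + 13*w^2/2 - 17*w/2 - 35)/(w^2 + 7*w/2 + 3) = (2*w^2 + 9*w - 35)/(2*w + 3)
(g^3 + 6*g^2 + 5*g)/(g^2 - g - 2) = g*(g + 5)/(g - 2)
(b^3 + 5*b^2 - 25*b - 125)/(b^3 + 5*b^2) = 1 - 25/b^2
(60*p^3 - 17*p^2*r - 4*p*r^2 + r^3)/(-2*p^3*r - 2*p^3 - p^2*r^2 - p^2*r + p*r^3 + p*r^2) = (-60*p^3 + 17*p^2*r + 4*p*r^2 - r^3)/(p*(2*p^2*r + 2*p^2 + p*r^2 + p*r - r^3 - r^2))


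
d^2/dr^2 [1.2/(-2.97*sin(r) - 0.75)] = (10.58508*sin(r)^2 - 2.673*sin(r) - 21.17016)/(2.97*sin(r) + 0.75)^3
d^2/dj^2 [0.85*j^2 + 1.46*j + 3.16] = 1.70000000000000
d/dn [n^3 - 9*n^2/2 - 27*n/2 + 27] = 3*n^2 - 9*n - 27/2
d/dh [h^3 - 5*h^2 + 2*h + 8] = 3*h^2 - 10*h + 2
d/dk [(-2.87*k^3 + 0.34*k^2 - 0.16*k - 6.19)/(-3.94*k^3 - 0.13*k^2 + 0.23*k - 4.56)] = (-7.105427357601e-15*k^5 + 1.7127*k^4 - 2.581*k^3 - 33.8468*k^2 - 4.7102*k + 2.1533)/(15.5236*k^6 + 1.0244*k^5 - 1.7955*k^4 + 35.873*k^3 + 1.2385*k^2 - 2.0976*k + 20.7936)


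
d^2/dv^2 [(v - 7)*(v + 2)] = 2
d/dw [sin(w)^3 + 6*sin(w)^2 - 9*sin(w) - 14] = 3*(sin(w)^2 + 4*sin(w) - 3)*cos(w)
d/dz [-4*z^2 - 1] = -8*z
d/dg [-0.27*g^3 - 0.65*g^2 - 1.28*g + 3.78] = -0.81*g^2 - 1.3*g - 1.28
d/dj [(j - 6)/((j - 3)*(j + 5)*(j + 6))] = 2*(-j^3 + 5*j^2 + 48*j - 54)/(j^6 + 16*j^5 + 58*j^4 - 228*j^3 - 1431*j^2 + 540*j + 8100)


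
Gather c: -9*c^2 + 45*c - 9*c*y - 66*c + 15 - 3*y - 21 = -9*c^2 + c*(-9*y - 21) - 3*y - 6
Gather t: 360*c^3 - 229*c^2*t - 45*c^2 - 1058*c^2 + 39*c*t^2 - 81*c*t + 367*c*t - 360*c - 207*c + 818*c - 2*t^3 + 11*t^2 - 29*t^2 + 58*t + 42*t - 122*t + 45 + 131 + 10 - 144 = 360*c^3 - 1103*c^2 + 251*c - 2*t^3 + t^2*(39*c - 18) + t*(-229*c^2 + 286*c - 22) + 42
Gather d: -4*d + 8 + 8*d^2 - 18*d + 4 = 8*d^2 - 22*d + 12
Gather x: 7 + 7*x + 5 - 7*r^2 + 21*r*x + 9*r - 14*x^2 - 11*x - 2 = -7*r^2 + 9*r - 14*x^2 + x*(21*r - 4) + 10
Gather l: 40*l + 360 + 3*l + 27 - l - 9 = 42*l + 378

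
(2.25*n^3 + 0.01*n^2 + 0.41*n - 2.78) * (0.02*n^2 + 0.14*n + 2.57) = 0.045*n^5 + 0.3152*n^4 + 5.7921*n^3 + 0.0275*n^2 + 0.6645*n - 7.1446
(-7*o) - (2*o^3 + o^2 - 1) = -2*o^3 - o^2 - 7*o + 1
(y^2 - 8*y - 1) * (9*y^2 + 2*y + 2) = 9*y^4 - 70*y^3 - 23*y^2 - 18*y - 2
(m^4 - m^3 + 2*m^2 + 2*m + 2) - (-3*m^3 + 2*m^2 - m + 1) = m^4 + 2*m^3 + 3*m + 1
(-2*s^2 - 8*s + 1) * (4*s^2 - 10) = -8*s^4 - 32*s^3 + 24*s^2 + 80*s - 10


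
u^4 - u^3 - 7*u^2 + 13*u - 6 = (u - 2)*(u - 1)^2*(u + 3)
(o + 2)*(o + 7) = o^2 + 9*o + 14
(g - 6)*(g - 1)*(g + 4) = g^3 - 3*g^2 - 22*g + 24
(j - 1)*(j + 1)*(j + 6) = j^3 + 6*j^2 - j - 6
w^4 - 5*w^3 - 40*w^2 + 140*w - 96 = (w - 8)*(w - 2)*(w - 1)*(w + 6)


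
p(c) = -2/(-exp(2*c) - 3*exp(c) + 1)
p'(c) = -2*(2*exp(2*c) + 3*exp(c))/(-exp(2*c) - 3*exp(c) + 1)^2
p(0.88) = 0.17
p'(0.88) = -0.26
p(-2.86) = -2.42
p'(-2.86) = -0.52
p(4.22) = 0.00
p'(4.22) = -0.00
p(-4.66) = -2.06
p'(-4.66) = -0.06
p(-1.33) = -14.64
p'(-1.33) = -100.01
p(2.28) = 0.02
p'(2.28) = -0.03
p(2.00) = 0.03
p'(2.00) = -0.05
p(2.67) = 0.01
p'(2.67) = -0.01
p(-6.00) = -2.01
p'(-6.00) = -0.02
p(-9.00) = -2.00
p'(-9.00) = 0.00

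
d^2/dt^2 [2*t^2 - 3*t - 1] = 4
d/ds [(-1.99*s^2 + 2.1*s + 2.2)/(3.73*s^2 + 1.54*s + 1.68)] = (-10.8976*s^2 - 23.0984*s + 0.14)/(13.9129*s^4 + 11.4884*s^3 + 14.9044*s^2 + 5.1744*s + 2.8224)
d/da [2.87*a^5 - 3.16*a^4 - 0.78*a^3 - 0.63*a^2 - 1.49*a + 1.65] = 14.35*a^4 - 12.64*a^3 - 2.34*a^2 - 1.26*a - 1.49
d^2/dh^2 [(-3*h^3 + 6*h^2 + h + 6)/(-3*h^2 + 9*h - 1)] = 42*(3*h^3 - 9*h^2 + 24*h - 23)/(27*h^6 - 243*h^5 + 756*h^4 - 891*h^3 + 252*h^2 - 27*h + 1)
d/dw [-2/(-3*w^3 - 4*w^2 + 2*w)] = 2*(-9*w^2 - 8*w + 2)/(w^2*(3*w^2 + 4*w - 2)^2)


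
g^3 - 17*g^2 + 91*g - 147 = (g - 7)^2*(g - 3)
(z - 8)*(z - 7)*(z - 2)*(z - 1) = z^4 - 18*z^3 + 103*z^2 - 198*z + 112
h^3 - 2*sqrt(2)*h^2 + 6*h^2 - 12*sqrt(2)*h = h*(h + 6)*(h - 2*sqrt(2))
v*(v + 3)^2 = v^3 + 6*v^2 + 9*v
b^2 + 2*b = b*(b + 2)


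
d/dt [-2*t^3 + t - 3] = 1 - 6*t^2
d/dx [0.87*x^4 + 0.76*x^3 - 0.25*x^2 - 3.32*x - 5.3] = 3.48*x^3 + 2.28*x^2 - 0.5*x - 3.32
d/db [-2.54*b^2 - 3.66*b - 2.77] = -5.08*b - 3.66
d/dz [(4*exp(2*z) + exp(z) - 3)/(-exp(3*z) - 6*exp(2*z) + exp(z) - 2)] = (4*exp(4*z) + 2*exp(3*z) + exp(2*z) - 52*exp(z) + 1)*exp(z)/(exp(6*z) + 12*exp(5*z) + 34*exp(4*z) - 8*exp(3*z) + 25*exp(2*z) - 4*exp(z) + 4)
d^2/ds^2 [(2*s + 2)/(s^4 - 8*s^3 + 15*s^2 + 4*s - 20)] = 12*(2*s^2 - 16*s + 33)/(s^7 - 23*s^6 + 219*s^5 - 1117*s^4 + 3296*s^3 - 5640*s^2 + 5200*s - 2000)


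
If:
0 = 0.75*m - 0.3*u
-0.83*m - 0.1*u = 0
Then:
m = 0.00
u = 0.00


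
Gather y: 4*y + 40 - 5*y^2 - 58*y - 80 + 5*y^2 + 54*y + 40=0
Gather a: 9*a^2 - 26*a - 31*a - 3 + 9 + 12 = 9*a^2 - 57*a + 18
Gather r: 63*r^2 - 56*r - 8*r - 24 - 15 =63*r^2 - 64*r - 39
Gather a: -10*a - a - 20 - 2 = -11*a - 22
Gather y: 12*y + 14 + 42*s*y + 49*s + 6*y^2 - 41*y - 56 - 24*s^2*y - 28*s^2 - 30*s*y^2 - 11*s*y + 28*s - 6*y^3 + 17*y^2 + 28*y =-28*s^2 + 77*s - 6*y^3 + y^2*(23 - 30*s) + y*(-24*s^2 + 31*s - 1) - 42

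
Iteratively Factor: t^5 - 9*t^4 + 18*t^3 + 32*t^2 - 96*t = (t - 4)*(t^4 - 5*t^3 - 2*t^2 + 24*t) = (t - 4)^2*(t^3 - t^2 - 6*t) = (t - 4)^2*(t + 2)*(t^2 - 3*t) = t*(t - 4)^2*(t + 2)*(t - 3)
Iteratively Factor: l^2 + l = (l + 1)*(l)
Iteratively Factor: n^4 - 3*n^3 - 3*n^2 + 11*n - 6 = (n - 1)*(n^3 - 2*n^2 - 5*n + 6) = (n - 1)*(n + 2)*(n^2 - 4*n + 3) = (n - 3)*(n - 1)*(n + 2)*(n - 1)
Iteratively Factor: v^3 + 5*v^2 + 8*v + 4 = (v + 2)*(v^2 + 3*v + 2) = (v + 1)*(v + 2)*(v + 2)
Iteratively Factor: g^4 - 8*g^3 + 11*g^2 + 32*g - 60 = (g - 3)*(g^3 - 5*g^2 - 4*g + 20) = (g - 3)*(g + 2)*(g^2 - 7*g + 10) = (g - 3)*(g - 2)*(g + 2)*(g - 5)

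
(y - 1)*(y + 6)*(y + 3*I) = y^3 + 5*y^2 + 3*I*y^2 - 6*y + 15*I*y - 18*I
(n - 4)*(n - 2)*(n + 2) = n^3 - 4*n^2 - 4*n + 16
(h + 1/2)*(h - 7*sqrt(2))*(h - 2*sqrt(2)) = h^3 - 9*sqrt(2)*h^2 + h^2/2 - 9*sqrt(2)*h/2 + 28*h + 14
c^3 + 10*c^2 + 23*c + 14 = (c + 1)*(c + 2)*(c + 7)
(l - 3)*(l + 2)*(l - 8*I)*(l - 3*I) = l^4 - l^3 - 11*I*l^3 - 30*l^2 + 11*I*l^2 + 24*l + 66*I*l + 144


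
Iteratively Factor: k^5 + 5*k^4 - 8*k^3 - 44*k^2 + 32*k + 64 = (k + 4)*(k^4 + k^3 - 12*k^2 + 4*k + 16) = (k - 2)*(k + 4)*(k^3 + 3*k^2 - 6*k - 8) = (k - 2)*(k + 4)^2*(k^2 - k - 2) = (k - 2)^2*(k + 4)^2*(k + 1)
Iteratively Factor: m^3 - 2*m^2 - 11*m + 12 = (m + 3)*(m^2 - 5*m + 4) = (m - 4)*(m + 3)*(m - 1)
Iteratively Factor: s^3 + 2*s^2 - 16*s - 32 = (s + 2)*(s^2 - 16) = (s - 4)*(s + 2)*(s + 4)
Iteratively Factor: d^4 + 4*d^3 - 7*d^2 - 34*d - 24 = (d + 1)*(d^3 + 3*d^2 - 10*d - 24) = (d + 1)*(d + 4)*(d^2 - d - 6) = (d + 1)*(d + 2)*(d + 4)*(d - 3)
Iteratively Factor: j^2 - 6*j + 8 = (j - 2)*(j - 4)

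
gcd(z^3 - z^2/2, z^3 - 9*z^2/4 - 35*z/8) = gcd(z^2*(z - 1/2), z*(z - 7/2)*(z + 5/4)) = z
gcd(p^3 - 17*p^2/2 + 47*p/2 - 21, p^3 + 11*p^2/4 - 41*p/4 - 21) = p - 3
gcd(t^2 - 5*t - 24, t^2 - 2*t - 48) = t - 8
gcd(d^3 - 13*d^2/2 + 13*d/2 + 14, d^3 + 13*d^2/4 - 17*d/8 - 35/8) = d + 1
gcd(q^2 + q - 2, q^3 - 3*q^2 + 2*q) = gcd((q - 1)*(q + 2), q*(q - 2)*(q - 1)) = q - 1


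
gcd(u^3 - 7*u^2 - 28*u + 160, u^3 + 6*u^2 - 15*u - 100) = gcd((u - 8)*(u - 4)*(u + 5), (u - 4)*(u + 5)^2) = u^2 + u - 20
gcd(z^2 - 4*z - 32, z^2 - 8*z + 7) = 1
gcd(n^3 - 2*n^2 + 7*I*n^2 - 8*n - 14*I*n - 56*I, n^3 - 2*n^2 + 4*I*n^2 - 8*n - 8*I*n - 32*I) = n^2 - 2*n - 8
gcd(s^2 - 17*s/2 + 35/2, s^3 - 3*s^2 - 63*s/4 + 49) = s - 7/2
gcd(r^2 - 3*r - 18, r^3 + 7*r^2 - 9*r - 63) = r + 3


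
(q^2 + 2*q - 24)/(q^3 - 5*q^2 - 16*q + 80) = (q + 6)/(q^2 - q - 20)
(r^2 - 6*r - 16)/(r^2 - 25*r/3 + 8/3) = 3*(r + 2)/(3*r - 1)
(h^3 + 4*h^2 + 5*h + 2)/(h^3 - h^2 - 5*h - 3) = (h + 2)/(h - 3)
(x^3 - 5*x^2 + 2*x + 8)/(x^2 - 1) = (x^2 - 6*x + 8)/(x - 1)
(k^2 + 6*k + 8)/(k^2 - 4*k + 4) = (k^2 + 6*k + 8)/(k^2 - 4*k + 4)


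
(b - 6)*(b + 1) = b^2 - 5*b - 6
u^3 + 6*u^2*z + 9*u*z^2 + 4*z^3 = (u + z)^2*(u + 4*z)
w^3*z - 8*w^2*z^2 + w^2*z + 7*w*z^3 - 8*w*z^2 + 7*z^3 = (w - 7*z)*(w - z)*(w*z + z)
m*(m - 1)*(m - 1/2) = m^3 - 3*m^2/2 + m/2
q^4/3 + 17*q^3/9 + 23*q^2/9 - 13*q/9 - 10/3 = (q/3 + 1)*(q - 1)*(q + 5/3)*(q + 2)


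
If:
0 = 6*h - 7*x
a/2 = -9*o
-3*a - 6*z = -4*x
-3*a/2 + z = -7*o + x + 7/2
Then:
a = -18*z/95 - 126/95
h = 301*z/190 - 441/380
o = z/95 + 7/95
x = 129*z/95 - 189/190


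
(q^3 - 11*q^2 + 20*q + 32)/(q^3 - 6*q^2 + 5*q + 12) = (q - 8)/(q - 3)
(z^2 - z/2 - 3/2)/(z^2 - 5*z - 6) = (z - 3/2)/(z - 6)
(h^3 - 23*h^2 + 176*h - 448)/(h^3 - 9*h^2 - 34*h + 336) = (h - 8)/(h + 6)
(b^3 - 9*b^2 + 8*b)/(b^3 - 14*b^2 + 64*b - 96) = b*(b^2 - 9*b + 8)/(b^3 - 14*b^2 + 64*b - 96)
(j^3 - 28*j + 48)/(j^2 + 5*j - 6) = (j^2 - 6*j + 8)/(j - 1)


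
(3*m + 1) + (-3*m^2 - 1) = -3*m^2 + 3*m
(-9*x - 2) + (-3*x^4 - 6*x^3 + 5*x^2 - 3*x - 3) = -3*x^4 - 6*x^3 + 5*x^2 - 12*x - 5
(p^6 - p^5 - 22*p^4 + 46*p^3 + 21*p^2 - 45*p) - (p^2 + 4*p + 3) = p^6 - p^5 - 22*p^4 + 46*p^3 + 20*p^2 - 49*p - 3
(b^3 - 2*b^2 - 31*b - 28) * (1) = b^3 - 2*b^2 - 31*b - 28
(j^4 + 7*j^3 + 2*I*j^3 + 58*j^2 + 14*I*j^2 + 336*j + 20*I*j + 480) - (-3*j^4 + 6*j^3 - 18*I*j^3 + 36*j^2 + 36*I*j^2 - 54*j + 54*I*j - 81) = 4*j^4 + j^3 + 20*I*j^3 + 22*j^2 - 22*I*j^2 + 390*j - 34*I*j + 561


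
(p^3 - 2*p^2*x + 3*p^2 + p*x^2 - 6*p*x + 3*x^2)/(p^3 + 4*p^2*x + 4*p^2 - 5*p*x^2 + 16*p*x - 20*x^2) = (p^2 - p*x + 3*p - 3*x)/(p^2 + 5*p*x + 4*p + 20*x)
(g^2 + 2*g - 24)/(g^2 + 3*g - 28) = (g + 6)/(g + 7)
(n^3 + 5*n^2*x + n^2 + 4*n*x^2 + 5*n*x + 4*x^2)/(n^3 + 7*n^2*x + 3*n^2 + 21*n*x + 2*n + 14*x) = (n^2 + 5*n*x + 4*x^2)/(n^2 + 7*n*x + 2*n + 14*x)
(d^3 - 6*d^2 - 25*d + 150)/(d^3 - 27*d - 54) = (d^2 - 25)/(d^2 + 6*d + 9)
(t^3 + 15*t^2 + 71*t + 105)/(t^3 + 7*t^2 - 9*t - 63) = (t + 5)/(t - 3)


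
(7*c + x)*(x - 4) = 7*c*x - 28*c + x^2 - 4*x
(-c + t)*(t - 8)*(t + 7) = -c*t^2 + c*t + 56*c + t^3 - t^2 - 56*t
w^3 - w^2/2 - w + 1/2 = (w - 1)*(w - 1/2)*(w + 1)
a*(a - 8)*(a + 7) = a^3 - a^2 - 56*a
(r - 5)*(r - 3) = r^2 - 8*r + 15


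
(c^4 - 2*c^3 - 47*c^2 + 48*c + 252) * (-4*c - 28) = -4*c^5 - 20*c^4 + 244*c^3 + 1124*c^2 - 2352*c - 7056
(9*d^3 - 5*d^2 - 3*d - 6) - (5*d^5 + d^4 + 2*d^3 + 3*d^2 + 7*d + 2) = -5*d^5 - d^4 + 7*d^3 - 8*d^2 - 10*d - 8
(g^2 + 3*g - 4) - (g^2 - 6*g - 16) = 9*g + 12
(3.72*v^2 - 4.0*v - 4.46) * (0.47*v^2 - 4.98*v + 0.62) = 1.7484*v^4 - 20.4056*v^3 + 20.1302*v^2 + 19.7308*v - 2.7652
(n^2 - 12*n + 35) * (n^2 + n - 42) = n^4 - 11*n^3 - 19*n^2 + 539*n - 1470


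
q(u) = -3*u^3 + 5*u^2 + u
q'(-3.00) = -110.00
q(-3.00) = 123.00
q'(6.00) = -263.00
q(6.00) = -462.00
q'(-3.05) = -113.22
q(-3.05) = 128.58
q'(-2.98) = -108.72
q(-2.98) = 120.81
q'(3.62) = -80.74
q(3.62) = -73.17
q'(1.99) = -14.74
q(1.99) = -1.85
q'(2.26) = -22.37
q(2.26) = -6.83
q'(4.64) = -146.37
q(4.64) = -187.40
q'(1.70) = -8.01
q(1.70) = 1.41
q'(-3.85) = -170.90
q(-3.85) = 241.46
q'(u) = -9*u^2 + 10*u + 1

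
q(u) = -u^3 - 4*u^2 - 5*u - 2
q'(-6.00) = -65.00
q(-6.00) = 100.00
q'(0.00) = -5.00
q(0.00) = -2.00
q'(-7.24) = -104.33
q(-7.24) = 204.03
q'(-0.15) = -3.87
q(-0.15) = -1.34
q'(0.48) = -9.53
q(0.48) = -5.43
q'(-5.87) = -61.41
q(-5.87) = 91.78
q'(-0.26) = -3.12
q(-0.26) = -0.95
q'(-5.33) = -47.59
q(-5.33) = 62.43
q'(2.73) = -49.20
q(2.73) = -65.81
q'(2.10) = -35.03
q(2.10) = -39.40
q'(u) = -3*u^2 - 8*u - 5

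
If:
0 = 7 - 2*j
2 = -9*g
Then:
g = -2/9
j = 7/2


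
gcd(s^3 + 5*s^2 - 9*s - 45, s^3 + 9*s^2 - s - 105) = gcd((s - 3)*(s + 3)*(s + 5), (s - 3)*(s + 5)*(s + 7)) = s^2 + 2*s - 15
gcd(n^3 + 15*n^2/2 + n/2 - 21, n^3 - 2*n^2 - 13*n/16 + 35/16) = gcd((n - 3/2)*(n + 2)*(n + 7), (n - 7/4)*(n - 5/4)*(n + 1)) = 1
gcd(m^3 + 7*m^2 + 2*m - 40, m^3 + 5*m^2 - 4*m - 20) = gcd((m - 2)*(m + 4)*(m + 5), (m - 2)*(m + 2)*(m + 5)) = m^2 + 3*m - 10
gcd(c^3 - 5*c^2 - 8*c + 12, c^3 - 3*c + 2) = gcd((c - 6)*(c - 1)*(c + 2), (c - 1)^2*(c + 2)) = c^2 + c - 2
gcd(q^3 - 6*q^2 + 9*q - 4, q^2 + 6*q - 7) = q - 1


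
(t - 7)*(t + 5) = t^2 - 2*t - 35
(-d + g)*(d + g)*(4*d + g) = -4*d^3 - d^2*g + 4*d*g^2 + g^3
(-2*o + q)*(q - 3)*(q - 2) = -2*o*q^2 + 10*o*q - 12*o + q^3 - 5*q^2 + 6*q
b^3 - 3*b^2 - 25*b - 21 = (b - 7)*(b + 1)*(b + 3)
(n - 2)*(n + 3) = n^2 + n - 6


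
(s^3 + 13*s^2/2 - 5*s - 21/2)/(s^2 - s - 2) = (2*s^2 + 11*s - 21)/(2*(s - 2))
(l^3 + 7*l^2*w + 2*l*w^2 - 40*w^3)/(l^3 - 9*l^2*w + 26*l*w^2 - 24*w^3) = (l^2 + 9*l*w + 20*w^2)/(l^2 - 7*l*w + 12*w^2)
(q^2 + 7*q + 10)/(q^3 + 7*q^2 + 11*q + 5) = (q + 2)/(q^2 + 2*q + 1)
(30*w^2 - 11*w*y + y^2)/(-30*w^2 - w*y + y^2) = (-5*w + y)/(5*w + y)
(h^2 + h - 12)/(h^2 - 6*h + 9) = (h + 4)/(h - 3)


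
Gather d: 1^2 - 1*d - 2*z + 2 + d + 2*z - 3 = 0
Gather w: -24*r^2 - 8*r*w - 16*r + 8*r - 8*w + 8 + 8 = -24*r^2 - 8*r + w*(-8*r - 8) + 16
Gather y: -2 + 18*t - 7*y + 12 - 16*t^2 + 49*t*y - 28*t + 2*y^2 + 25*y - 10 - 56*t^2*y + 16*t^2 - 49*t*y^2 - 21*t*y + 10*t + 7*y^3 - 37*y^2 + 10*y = 7*y^3 + y^2*(-49*t - 35) + y*(-56*t^2 + 28*t + 28)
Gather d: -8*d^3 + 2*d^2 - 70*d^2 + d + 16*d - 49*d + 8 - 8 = -8*d^3 - 68*d^2 - 32*d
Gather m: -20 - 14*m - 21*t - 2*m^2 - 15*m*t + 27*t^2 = -2*m^2 + m*(-15*t - 14) + 27*t^2 - 21*t - 20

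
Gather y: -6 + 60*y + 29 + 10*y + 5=70*y + 28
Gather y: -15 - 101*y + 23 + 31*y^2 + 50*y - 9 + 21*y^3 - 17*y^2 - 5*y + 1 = 21*y^3 + 14*y^2 - 56*y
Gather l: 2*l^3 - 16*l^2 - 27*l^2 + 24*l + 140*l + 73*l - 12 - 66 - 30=2*l^3 - 43*l^2 + 237*l - 108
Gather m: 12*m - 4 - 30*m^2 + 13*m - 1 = -30*m^2 + 25*m - 5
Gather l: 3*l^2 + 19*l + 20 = 3*l^2 + 19*l + 20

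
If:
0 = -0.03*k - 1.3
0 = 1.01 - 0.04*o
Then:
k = -43.33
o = 25.25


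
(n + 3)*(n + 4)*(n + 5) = n^3 + 12*n^2 + 47*n + 60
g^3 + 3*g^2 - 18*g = g*(g - 3)*(g + 6)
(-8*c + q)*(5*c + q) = -40*c^2 - 3*c*q + q^2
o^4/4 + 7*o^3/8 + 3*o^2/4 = o^2*(o/4 + 1/2)*(o + 3/2)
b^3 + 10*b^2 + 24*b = b*(b + 4)*(b + 6)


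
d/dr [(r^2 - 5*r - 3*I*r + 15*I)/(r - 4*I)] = (r^2 - 8*I*r - 12 + 5*I)/(r^2 - 8*I*r - 16)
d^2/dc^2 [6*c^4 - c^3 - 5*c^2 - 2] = 72*c^2 - 6*c - 10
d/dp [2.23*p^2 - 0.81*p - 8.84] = 4.46*p - 0.81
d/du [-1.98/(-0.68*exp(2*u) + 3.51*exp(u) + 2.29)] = (6.9498 - 2.6928*exp(u))*exp(u)/(-0.68*exp(2*u) + 3.51*exp(u) + 2.29)^2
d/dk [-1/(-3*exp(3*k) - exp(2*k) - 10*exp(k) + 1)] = (-9*exp(2*k) - 2*exp(k) - 10)*exp(k)/(3*exp(3*k) + exp(2*k) + 10*exp(k) - 1)^2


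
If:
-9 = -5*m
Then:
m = 9/5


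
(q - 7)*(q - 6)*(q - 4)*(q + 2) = q^4 - 15*q^3 + 60*q^2 + 20*q - 336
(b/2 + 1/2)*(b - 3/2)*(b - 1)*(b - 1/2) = b^4/2 - b^3 - b^2/8 + b - 3/8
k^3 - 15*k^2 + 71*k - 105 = (k - 7)*(k - 5)*(k - 3)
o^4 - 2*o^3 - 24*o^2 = o^2*(o - 6)*(o + 4)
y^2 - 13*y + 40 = (y - 8)*(y - 5)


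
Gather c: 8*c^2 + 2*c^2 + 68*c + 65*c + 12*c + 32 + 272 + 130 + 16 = 10*c^2 + 145*c + 450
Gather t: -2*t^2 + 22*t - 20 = -2*t^2 + 22*t - 20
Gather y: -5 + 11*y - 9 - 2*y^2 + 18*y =-2*y^2 + 29*y - 14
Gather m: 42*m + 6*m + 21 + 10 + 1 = 48*m + 32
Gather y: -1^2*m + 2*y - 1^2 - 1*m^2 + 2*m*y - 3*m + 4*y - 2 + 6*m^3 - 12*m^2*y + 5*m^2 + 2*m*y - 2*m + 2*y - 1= 6*m^3 + 4*m^2 - 6*m + y*(-12*m^2 + 4*m + 8) - 4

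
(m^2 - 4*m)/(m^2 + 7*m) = (m - 4)/(m + 7)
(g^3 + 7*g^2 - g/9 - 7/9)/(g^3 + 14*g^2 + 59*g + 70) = (g^2 - 1/9)/(g^2 + 7*g + 10)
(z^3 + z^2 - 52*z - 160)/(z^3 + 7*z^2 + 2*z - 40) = (z - 8)/(z - 2)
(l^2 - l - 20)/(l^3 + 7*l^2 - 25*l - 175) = (l + 4)/(l^2 + 12*l + 35)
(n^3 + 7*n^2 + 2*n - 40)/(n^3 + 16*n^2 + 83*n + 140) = (n - 2)/(n + 7)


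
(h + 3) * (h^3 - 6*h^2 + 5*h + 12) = h^4 - 3*h^3 - 13*h^2 + 27*h + 36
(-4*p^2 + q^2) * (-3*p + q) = 12*p^3 - 4*p^2*q - 3*p*q^2 + q^3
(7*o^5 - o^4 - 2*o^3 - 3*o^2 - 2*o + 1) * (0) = 0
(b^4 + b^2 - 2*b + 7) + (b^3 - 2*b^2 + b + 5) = b^4 + b^3 - b^2 - b + 12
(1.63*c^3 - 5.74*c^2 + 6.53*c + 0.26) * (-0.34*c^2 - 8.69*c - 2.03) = -0.5542*c^5 - 12.2131*c^4 + 44.3515*c^3 - 45.1819*c^2 - 15.5153*c - 0.5278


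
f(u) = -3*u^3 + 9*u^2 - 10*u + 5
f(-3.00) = 197.00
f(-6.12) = 1090.95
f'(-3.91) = -217.97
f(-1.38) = 43.82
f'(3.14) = -42.22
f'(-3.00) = -145.00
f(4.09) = -90.60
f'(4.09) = -86.93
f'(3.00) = -37.00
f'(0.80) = -1.36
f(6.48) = -498.18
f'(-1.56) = -59.98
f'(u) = -9*u^2 + 18*u - 10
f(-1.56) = 53.89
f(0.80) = 1.22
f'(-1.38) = -51.98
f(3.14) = -30.54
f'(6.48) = -271.27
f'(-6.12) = -457.25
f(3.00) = -25.00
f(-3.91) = 361.02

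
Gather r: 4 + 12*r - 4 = 12*r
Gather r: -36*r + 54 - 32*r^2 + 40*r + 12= -32*r^2 + 4*r + 66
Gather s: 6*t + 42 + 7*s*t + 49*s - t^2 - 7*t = s*(7*t + 49) - t^2 - t + 42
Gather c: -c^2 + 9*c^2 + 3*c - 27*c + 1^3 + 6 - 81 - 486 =8*c^2 - 24*c - 560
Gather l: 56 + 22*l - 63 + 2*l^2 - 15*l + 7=2*l^2 + 7*l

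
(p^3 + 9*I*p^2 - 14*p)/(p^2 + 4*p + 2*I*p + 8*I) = p*(p + 7*I)/(p + 4)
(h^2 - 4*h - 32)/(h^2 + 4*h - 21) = (h^2 - 4*h - 32)/(h^2 + 4*h - 21)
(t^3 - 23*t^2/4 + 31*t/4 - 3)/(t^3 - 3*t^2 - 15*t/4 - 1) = (4*t^2 - 7*t + 3)/(4*t^2 + 4*t + 1)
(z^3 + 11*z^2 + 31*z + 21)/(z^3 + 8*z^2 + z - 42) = (z + 1)/(z - 2)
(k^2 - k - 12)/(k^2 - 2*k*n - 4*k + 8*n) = (k + 3)/(k - 2*n)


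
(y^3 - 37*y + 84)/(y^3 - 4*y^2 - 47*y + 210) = (y^2 - 7*y + 12)/(y^2 - 11*y + 30)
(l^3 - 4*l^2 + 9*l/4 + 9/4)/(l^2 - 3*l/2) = l - 5/2 - 3/(2*l)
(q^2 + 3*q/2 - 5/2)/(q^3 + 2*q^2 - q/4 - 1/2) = 2*(2*q^2 + 3*q - 5)/(4*q^3 + 8*q^2 - q - 2)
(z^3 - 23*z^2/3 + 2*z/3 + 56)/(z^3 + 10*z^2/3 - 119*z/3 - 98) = (z - 4)/(z + 7)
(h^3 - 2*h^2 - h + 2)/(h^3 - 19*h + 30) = (h^2 - 1)/(h^2 + 2*h - 15)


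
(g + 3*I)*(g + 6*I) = g^2 + 9*I*g - 18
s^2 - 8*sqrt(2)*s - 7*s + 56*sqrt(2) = (s - 7)*(s - 8*sqrt(2))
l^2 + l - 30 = (l - 5)*(l + 6)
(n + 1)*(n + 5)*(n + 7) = n^3 + 13*n^2 + 47*n + 35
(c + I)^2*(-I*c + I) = -I*c^3 + 2*c^2 + I*c^2 - 2*c + I*c - I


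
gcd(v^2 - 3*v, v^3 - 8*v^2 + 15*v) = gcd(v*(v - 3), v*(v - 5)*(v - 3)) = v^2 - 3*v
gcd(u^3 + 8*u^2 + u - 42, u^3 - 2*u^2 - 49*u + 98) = u^2 + 5*u - 14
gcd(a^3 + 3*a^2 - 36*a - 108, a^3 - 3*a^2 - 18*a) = a^2 - 3*a - 18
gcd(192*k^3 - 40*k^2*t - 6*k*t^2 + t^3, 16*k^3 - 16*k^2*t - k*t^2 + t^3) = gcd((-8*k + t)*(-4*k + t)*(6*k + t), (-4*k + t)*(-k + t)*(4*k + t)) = -4*k + t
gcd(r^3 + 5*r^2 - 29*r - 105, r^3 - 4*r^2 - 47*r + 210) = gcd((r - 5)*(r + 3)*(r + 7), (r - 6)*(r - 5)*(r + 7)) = r^2 + 2*r - 35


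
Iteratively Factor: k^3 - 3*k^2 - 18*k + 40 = (k - 5)*(k^2 + 2*k - 8) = (k - 5)*(k - 2)*(k + 4)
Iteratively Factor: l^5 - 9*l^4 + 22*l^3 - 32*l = (l - 4)*(l^4 - 5*l^3 + 2*l^2 + 8*l) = (l - 4)^2*(l^3 - l^2 - 2*l) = (l - 4)^2*(l + 1)*(l^2 - 2*l) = l*(l - 4)^2*(l + 1)*(l - 2)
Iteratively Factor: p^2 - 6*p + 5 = (p - 5)*(p - 1)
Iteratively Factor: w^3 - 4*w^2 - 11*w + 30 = (w - 5)*(w^2 + w - 6) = (w - 5)*(w + 3)*(w - 2)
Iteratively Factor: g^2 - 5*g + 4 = (g - 1)*(g - 4)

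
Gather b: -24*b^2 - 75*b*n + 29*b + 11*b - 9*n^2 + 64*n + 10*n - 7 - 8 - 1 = -24*b^2 + b*(40 - 75*n) - 9*n^2 + 74*n - 16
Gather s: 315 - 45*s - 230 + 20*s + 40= 125 - 25*s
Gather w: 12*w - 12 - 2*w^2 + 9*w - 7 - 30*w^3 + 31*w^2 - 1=-30*w^3 + 29*w^2 + 21*w - 20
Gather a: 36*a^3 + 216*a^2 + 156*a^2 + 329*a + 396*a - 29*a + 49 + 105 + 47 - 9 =36*a^3 + 372*a^2 + 696*a + 192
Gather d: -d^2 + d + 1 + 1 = -d^2 + d + 2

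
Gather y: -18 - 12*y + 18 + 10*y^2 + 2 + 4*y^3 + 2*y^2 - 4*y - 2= 4*y^3 + 12*y^2 - 16*y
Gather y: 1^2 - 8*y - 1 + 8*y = 0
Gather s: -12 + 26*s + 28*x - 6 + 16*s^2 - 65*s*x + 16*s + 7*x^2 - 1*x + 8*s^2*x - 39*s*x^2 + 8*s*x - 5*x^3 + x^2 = s^2*(8*x + 16) + s*(-39*x^2 - 57*x + 42) - 5*x^3 + 8*x^2 + 27*x - 18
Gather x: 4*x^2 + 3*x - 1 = 4*x^2 + 3*x - 1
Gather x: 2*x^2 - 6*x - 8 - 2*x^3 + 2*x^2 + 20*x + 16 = -2*x^3 + 4*x^2 + 14*x + 8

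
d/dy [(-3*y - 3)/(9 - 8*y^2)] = 3*(8*y^2 - 16*y*(y + 1) - 9)/(8*y^2 - 9)^2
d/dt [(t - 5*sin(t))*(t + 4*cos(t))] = -(t - 5*sin(t))*(4*sin(t) - 1) - (t + 4*cos(t))*(5*cos(t) - 1)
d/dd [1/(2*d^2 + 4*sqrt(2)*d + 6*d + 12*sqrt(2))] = (-d - 3/2 - sqrt(2))/(d^2 + 2*sqrt(2)*d + 3*d + 6*sqrt(2))^2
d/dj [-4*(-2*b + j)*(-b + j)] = 12*b - 8*j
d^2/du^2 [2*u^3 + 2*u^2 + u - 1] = 12*u + 4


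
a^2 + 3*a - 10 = (a - 2)*(a + 5)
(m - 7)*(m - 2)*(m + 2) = m^3 - 7*m^2 - 4*m + 28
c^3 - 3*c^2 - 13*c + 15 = (c - 5)*(c - 1)*(c + 3)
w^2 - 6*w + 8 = (w - 4)*(w - 2)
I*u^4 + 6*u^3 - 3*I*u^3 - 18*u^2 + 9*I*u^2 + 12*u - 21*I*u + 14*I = (u - 2)*(u - 7*I)*(u + I)*(I*u - I)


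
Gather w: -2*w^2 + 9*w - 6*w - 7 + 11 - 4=-2*w^2 + 3*w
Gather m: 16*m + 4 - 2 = 16*m + 2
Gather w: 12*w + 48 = 12*w + 48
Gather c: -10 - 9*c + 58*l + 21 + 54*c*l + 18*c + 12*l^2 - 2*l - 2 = c*(54*l + 9) + 12*l^2 + 56*l + 9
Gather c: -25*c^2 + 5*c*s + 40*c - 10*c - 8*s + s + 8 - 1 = -25*c^2 + c*(5*s + 30) - 7*s + 7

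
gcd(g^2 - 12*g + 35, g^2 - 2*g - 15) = g - 5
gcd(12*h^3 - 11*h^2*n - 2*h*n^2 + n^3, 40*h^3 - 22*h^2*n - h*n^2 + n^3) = 4*h - n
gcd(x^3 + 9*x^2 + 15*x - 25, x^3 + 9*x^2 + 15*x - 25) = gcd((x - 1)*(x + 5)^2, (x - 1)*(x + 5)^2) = x^3 + 9*x^2 + 15*x - 25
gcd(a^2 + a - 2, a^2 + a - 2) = a^2 + a - 2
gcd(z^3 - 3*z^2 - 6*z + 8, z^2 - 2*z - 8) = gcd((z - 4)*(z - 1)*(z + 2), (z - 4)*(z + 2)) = z^2 - 2*z - 8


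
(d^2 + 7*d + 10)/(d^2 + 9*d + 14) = (d + 5)/(d + 7)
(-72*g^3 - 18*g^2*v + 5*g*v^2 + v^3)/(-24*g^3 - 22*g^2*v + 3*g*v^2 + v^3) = (3*g + v)/(g + v)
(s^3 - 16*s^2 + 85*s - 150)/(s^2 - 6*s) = s - 10 + 25/s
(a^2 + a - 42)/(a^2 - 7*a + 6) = (a + 7)/(a - 1)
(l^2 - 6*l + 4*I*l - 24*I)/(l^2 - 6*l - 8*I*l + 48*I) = (l + 4*I)/(l - 8*I)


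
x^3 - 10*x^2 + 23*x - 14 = (x - 7)*(x - 2)*(x - 1)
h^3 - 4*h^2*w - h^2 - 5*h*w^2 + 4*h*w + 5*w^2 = (h - 1)*(h - 5*w)*(h + w)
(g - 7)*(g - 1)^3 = g^4 - 10*g^3 + 24*g^2 - 22*g + 7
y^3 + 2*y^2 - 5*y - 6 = (y - 2)*(y + 1)*(y + 3)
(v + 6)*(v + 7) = v^2 + 13*v + 42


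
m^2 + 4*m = m*(m + 4)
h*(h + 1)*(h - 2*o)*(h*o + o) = h^4*o - 2*h^3*o^2 + 2*h^3*o - 4*h^2*o^2 + h^2*o - 2*h*o^2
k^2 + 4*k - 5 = (k - 1)*(k + 5)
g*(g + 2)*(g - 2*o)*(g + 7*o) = g^4 + 5*g^3*o + 2*g^3 - 14*g^2*o^2 + 10*g^2*o - 28*g*o^2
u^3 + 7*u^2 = u^2*(u + 7)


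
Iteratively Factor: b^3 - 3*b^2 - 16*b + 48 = (b - 4)*(b^2 + b - 12) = (b - 4)*(b + 4)*(b - 3)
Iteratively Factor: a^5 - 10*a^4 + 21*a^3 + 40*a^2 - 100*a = (a - 5)*(a^4 - 5*a^3 - 4*a^2 + 20*a) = a*(a - 5)*(a^3 - 5*a^2 - 4*a + 20) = a*(a - 5)*(a - 2)*(a^2 - 3*a - 10) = a*(a - 5)^2*(a - 2)*(a + 2)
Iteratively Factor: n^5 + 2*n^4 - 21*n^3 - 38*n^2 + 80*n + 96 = (n - 2)*(n^4 + 4*n^3 - 13*n^2 - 64*n - 48) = (n - 2)*(n + 1)*(n^3 + 3*n^2 - 16*n - 48) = (n - 2)*(n + 1)*(n + 4)*(n^2 - n - 12) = (n - 4)*(n - 2)*(n + 1)*(n + 4)*(n + 3)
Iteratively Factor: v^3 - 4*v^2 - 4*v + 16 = (v - 4)*(v^2 - 4) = (v - 4)*(v + 2)*(v - 2)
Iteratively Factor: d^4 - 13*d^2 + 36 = (d + 3)*(d^3 - 3*d^2 - 4*d + 12) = (d - 2)*(d + 3)*(d^2 - d - 6) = (d - 2)*(d + 2)*(d + 3)*(d - 3)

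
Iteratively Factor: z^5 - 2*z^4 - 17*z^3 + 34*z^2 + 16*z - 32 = (z + 4)*(z^4 - 6*z^3 + 7*z^2 + 6*z - 8) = (z - 1)*(z + 4)*(z^3 - 5*z^2 + 2*z + 8) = (z - 4)*(z - 1)*(z + 4)*(z^2 - z - 2) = (z - 4)*(z - 1)*(z + 1)*(z + 4)*(z - 2)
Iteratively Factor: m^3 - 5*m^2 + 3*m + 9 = (m - 3)*(m^2 - 2*m - 3) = (m - 3)*(m + 1)*(m - 3)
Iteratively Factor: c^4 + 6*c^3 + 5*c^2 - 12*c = (c)*(c^3 + 6*c^2 + 5*c - 12) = c*(c + 4)*(c^2 + 2*c - 3) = c*(c + 3)*(c + 4)*(c - 1)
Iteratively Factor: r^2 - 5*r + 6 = (r - 2)*(r - 3)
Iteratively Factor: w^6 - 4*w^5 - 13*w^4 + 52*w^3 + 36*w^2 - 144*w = (w - 3)*(w^5 - w^4 - 16*w^3 + 4*w^2 + 48*w) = w*(w - 3)*(w^4 - w^3 - 16*w^2 + 4*w + 48) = w*(w - 4)*(w - 3)*(w^3 + 3*w^2 - 4*w - 12) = w*(w - 4)*(w - 3)*(w + 3)*(w^2 - 4) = w*(w - 4)*(w - 3)*(w + 2)*(w + 3)*(w - 2)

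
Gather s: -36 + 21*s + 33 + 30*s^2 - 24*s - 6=30*s^2 - 3*s - 9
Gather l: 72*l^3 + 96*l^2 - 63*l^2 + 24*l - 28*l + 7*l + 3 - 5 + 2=72*l^3 + 33*l^2 + 3*l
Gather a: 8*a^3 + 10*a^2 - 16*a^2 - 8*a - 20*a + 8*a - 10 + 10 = 8*a^3 - 6*a^2 - 20*a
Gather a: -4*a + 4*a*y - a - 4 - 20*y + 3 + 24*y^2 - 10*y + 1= a*(4*y - 5) + 24*y^2 - 30*y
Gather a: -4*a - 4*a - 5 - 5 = -8*a - 10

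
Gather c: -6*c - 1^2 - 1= -6*c - 2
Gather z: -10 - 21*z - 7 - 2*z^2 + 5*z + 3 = -2*z^2 - 16*z - 14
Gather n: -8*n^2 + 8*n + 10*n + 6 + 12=-8*n^2 + 18*n + 18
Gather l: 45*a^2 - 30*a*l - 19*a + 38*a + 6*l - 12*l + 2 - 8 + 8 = 45*a^2 + 19*a + l*(-30*a - 6) + 2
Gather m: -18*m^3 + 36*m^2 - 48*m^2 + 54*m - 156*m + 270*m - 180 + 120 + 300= -18*m^3 - 12*m^2 + 168*m + 240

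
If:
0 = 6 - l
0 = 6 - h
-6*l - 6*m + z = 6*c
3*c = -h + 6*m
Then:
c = z/9 - 14/3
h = 6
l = 6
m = z/18 - 4/3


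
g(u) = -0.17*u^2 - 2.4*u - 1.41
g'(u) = -0.34*u - 2.4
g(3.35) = -11.36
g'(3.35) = -3.54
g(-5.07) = 6.39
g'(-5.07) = -0.68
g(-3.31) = 4.67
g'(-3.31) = -1.27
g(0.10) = -1.65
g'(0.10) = -2.43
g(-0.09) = -1.20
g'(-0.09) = -2.37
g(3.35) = -11.36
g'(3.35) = -3.54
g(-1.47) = 1.75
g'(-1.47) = -1.90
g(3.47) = -11.78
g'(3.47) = -3.58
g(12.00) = -54.69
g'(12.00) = -6.48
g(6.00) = -21.93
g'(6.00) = -4.44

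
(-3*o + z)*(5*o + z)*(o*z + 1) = -15*o^3*z + 2*o^2*z^2 - 15*o^2 + o*z^3 + 2*o*z + z^2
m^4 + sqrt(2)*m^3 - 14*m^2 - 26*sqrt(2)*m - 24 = (m - 3*sqrt(2))*(m + sqrt(2))^2*(m + 2*sqrt(2))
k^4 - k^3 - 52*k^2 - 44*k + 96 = (k - 8)*(k - 1)*(k + 2)*(k + 6)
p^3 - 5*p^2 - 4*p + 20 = (p - 5)*(p - 2)*(p + 2)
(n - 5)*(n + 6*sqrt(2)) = n^2 - 5*n + 6*sqrt(2)*n - 30*sqrt(2)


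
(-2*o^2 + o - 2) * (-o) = 2*o^3 - o^2 + 2*o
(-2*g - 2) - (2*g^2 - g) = -2*g^2 - g - 2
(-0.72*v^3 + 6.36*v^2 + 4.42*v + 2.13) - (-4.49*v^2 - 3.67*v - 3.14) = -0.72*v^3 + 10.85*v^2 + 8.09*v + 5.27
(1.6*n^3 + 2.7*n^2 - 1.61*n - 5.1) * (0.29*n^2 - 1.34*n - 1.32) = 0.464*n^5 - 1.361*n^4 - 6.1969*n^3 - 2.8856*n^2 + 8.9592*n + 6.732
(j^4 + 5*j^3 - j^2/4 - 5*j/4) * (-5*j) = -5*j^5 - 25*j^4 + 5*j^3/4 + 25*j^2/4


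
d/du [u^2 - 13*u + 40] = 2*u - 13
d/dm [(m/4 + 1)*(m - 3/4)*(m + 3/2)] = 3*m^2/4 + 19*m/8 + 15/32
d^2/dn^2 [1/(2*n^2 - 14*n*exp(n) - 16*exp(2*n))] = ((-n^2 + 7*n*exp(n) + 8*exp(2*n))*(7*n*exp(n) + 32*exp(2*n) + 14*exp(n) - 2)/2 - (7*n*exp(n) - 2*n + 16*exp(2*n) + 7*exp(n))^2)/(-n^2 + 7*n*exp(n) + 8*exp(2*n))^3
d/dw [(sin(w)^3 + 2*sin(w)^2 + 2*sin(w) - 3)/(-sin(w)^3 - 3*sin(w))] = (2*sin(w)^2 - 2*sin(w) - 15 - 9/sin(w)^2)*cos(w)/(sin(w)^2 + 3)^2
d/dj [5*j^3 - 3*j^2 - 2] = 3*j*(5*j - 2)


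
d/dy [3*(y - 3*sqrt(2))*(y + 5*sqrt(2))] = 6*y + 6*sqrt(2)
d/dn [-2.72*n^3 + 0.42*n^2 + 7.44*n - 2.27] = -8.16*n^2 + 0.84*n + 7.44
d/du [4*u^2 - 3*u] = 8*u - 3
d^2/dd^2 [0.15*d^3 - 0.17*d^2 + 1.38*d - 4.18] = 0.9*d - 0.34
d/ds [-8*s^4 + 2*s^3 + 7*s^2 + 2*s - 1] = -32*s^3 + 6*s^2 + 14*s + 2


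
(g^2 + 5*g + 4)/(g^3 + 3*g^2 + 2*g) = (g + 4)/(g*(g + 2))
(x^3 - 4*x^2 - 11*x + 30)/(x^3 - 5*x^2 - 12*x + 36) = (x - 5)/(x - 6)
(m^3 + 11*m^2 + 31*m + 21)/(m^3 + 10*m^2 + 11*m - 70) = (m^2 + 4*m + 3)/(m^2 + 3*m - 10)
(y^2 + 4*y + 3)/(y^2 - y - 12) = (y + 1)/(y - 4)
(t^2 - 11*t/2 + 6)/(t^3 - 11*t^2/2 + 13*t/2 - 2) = (2*t - 3)/(2*t^2 - 3*t + 1)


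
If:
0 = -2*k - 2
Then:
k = -1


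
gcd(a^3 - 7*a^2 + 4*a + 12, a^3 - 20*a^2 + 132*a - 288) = a - 6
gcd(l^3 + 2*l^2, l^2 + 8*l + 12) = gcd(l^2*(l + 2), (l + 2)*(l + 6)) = l + 2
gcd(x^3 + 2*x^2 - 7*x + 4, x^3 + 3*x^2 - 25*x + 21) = x - 1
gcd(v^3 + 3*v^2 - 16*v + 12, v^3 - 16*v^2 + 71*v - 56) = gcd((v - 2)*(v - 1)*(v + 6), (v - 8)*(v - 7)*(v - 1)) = v - 1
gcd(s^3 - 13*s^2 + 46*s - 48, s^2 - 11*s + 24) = s^2 - 11*s + 24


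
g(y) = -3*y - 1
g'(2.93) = -3.00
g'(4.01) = -3.00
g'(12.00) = -3.00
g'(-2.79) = -3.00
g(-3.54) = 9.62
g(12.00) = -37.00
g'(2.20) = -3.00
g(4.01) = -13.03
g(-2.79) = 7.37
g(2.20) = -7.60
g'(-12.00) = -3.00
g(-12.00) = 35.00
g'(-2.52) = -3.00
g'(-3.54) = -3.00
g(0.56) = -2.68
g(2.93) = -9.79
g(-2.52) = 6.56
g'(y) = -3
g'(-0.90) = -3.00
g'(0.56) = -3.00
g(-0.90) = 1.70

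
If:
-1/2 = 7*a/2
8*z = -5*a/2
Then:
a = -1/7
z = 5/112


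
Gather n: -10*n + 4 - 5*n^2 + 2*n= -5*n^2 - 8*n + 4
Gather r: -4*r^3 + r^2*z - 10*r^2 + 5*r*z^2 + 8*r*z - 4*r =-4*r^3 + r^2*(z - 10) + r*(5*z^2 + 8*z - 4)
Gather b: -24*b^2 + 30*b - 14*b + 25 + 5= -24*b^2 + 16*b + 30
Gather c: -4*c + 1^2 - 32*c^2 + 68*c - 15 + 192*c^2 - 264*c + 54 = 160*c^2 - 200*c + 40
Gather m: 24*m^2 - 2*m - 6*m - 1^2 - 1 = 24*m^2 - 8*m - 2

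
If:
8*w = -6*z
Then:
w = -3*z/4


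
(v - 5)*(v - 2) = v^2 - 7*v + 10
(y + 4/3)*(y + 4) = y^2 + 16*y/3 + 16/3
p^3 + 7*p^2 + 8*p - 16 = (p - 1)*(p + 4)^2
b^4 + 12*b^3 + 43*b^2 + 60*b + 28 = (b + 1)*(b + 2)^2*(b + 7)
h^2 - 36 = (h - 6)*(h + 6)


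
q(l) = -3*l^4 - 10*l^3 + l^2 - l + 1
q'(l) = -12*l^3 - 30*l^2 + 2*l - 1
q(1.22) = -23.54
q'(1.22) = -65.00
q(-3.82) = -61.97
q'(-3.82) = 222.50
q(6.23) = -6903.78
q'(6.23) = -4054.58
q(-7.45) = -5042.69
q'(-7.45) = 3280.95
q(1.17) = -20.44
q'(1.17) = -58.95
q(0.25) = 0.64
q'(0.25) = -2.56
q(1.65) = -65.08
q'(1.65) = -133.28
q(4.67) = -2427.22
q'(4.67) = -1868.10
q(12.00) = -79355.00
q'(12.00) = -25033.00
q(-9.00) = -12302.00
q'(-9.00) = 6299.00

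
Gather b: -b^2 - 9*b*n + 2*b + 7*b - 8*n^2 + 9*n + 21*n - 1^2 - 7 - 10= -b^2 + b*(9 - 9*n) - 8*n^2 + 30*n - 18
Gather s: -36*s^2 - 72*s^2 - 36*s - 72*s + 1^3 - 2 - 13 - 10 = -108*s^2 - 108*s - 24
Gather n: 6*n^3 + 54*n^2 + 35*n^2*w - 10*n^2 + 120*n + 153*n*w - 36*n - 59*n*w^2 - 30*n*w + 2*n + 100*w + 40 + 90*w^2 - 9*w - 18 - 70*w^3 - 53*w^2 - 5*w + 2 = 6*n^3 + n^2*(35*w + 44) + n*(-59*w^2 + 123*w + 86) - 70*w^3 + 37*w^2 + 86*w + 24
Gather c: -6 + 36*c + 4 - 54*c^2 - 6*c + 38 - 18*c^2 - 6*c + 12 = -72*c^2 + 24*c + 48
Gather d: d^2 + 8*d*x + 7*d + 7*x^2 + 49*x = d^2 + d*(8*x + 7) + 7*x^2 + 49*x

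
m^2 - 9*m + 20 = (m - 5)*(m - 4)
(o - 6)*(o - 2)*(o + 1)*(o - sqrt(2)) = o^4 - 7*o^3 - sqrt(2)*o^3 + 4*o^2 + 7*sqrt(2)*o^2 - 4*sqrt(2)*o + 12*o - 12*sqrt(2)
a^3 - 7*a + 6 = (a - 2)*(a - 1)*(a + 3)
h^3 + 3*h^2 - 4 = (h - 1)*(h + 2)^2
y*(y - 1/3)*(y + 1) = y^3 + 2*y^2/3 - y/3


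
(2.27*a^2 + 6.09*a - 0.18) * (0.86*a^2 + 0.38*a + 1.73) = 1.9522*a^4 + 6.1*a^3 + 6.0865*a^2 + 10.4673*a - 0.3114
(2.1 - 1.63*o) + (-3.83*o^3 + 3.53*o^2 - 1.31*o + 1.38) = -3.83*o^3 + 3.53*o^2 - 2.94*o + 3.48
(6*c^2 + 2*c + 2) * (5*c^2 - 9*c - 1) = 30*c^4 - 44*c^3 - 14*c^2 - 20*c - 2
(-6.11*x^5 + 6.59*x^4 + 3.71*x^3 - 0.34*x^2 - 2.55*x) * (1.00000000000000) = -6.11*x^5 + 6.59*x^4 + 3.71*x^3 - 0.34*x^2 - 2.55*x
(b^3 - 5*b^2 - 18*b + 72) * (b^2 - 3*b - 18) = b^5 - 8*b^4 - 21*b^3 + 216*b^2 + 108*b - 1296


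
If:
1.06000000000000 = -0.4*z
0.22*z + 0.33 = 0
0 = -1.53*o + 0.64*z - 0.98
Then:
No Solution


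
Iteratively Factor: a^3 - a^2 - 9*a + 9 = (a - 3)*(a^2 + 2*a - 3) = (a - 3)*(a - 1)*(a + 3)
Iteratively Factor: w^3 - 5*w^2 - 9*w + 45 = (w + 3)*(w^2 - 8*w + 15) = (w - 3)*(w + 3)*(w - 5)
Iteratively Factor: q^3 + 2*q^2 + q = (q)*(q^2 + 2*q + 1) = q*(q + 1)*(q + 1)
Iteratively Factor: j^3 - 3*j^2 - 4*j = (j - 4)*(j^2 + j) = j*(j - 4)*(j + 1)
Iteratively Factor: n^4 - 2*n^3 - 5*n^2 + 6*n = (n)*(n^3 - 2*n^2 - 5*n + 6) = n*(n + 2)*(n^2 - 4*n + 3) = n*(n - 1)*(n + 2)*(n - 3)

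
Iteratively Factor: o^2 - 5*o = (o)*(o - 5)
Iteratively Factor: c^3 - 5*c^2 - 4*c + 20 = (c - 2)*(c^2 - 3*c - 10) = (c - 5)*(c - 2)*(c + 2)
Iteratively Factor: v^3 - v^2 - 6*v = (v - 3)*(v^2 + 2*v) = v*(v - 3)*(v + 2)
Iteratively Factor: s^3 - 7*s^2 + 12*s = (s - 4)*(s^2 - 3*s) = s*(s - 4)*(s - 3)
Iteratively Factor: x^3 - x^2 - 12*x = (x - 4)*(x^2 + 3*x) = x*(x - 4)*(x + 3)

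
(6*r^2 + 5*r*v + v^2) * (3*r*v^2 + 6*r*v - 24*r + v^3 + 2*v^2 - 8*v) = 18*r^3*v^2 + 36*r^3*v - 144*r^3 + 21*r^2*v^3 + 42*r^2*v^2 - 168*r^2*v + 8*r*v^4 + 16*r*v^3 - 64*r*v^2 + v^5 + 2*v^4 - 8*v^3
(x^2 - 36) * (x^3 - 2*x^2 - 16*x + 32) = x^5 - 2*x^4 - 52*x^3 + 104*x^2 + 576*x - 1152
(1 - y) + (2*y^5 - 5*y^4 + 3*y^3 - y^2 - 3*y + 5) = 2*y^5 - 5*y^4 + 3*y^3 - y^2 - 4*y + 6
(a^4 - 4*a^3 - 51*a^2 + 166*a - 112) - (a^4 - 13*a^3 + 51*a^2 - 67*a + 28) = 9*a^3 - 102*a^2 + 233*a - 140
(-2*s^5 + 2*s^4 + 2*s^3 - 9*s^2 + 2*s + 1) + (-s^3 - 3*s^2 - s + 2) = -2*s^5 + 2*s^4 + s^3 - 12*s^2 + s + 3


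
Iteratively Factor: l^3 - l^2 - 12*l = (l)*(l^2 - l - 12) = l*(l + 3)*(l - 4)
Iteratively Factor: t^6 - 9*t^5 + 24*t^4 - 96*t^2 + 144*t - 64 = (t - 4)*(t^5 - 5*t^4 + 4*t^3 + 16*t^2 - 32*t + 16) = (t - 4)*(t - 2)*(t^4 - 3*t^3 - 2*t^2 + 12*t - 8) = (t - 4)*(t - 2)^2*(t^3 - t^2 - 4*t + 4) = (t - 4)*(t - 2)^3*(t^2 + t - 2) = (t - 4)*(t - 2)^3*(t + 2)*(t - 1)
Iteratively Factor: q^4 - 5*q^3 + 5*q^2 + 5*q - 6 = (q - 3)*(q^3 - 2*q^2 - q + 2) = (q - 3)*(q - 1)*(q^2 - q - 2) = (q - 3)*(q - 1)*(q + 1)*(q - 2)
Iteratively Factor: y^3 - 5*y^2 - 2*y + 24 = (y + 2)*(y^2 - 7*y + 12) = (y - 3)*(y + 2)*(y - 4)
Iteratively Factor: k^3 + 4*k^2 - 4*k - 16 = (k - 2)*(k^2 + 6*k + 8) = (k - 2)*(k + 2)*(k + 4)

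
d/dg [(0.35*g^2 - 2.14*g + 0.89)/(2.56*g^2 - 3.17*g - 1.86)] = (4.3689*g^2 - 5.8588*g + 6.8017)/(6.5536*g^4 - 16.2304*g^3 + 0.525699999999999*g^2 + 11.7924*g + 3.4596)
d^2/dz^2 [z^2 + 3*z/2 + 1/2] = 2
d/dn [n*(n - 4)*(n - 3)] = 3*n^2 - 14*n + 12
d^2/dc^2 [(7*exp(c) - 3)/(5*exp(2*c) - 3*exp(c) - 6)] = (175*exp(4*c) - 195*exp(3*c) + 1395*exp(2*c) - 513*exp(c) + 306)*exp(c)/(125*exp(6*c) - 225*exp(5*c) - 315*exp(4*c) + 513*exp(3*c) + 378*exp(2*c) - 324*exp(c) - 216)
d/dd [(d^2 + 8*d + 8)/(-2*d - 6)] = (-d^2 - 6*d - 16)/(2*(d^2 + 6*d + 9))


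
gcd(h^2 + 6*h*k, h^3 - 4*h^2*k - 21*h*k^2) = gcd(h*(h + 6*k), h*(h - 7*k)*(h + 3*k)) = h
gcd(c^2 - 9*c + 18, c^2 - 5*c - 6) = c - 6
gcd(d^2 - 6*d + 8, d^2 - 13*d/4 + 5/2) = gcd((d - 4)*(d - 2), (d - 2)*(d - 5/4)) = d - 2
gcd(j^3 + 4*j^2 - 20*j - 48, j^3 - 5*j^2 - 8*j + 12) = j + 2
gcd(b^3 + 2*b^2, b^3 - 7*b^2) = b^2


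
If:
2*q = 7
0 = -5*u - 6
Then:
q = 7/2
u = -6/5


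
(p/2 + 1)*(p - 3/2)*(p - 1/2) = p^3/2 - 13*p/8 + 3/4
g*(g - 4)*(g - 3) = g^3 - 7*g^2 + 12*g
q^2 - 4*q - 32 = (q - 8)*(q + 4)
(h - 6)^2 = h^2 - 12*h + 36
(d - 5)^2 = d^2 - 10*d + 25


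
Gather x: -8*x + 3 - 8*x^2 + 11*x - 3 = -8*x^2 + 3*x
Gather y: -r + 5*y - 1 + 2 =-r + 5*y + 1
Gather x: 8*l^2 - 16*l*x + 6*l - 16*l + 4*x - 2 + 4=8*l^2 - 10*l + x*(4 - 16*l) + 2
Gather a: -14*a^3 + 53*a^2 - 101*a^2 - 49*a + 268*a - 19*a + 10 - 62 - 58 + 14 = -14*a^3 - 48*a^2 + 200*a - 96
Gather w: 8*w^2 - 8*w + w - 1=8*w^2 - 7*w - 1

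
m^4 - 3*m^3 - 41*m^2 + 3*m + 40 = (m - 8)*(m - 1)*(m + 1)*(m + 5)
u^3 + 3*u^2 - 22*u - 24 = (u - 4)*(u + 1)*(u + 6)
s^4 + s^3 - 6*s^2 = s^2*(s - 2)*(s + 3)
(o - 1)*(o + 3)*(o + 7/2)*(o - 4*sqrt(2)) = o^4 - 4*sqrt(2)*o^3 + 11*o^3/2 - 22*sqrt(2)*o^2 + 4*o^2 - 16*sqrt(2)*o - 21*o/2 + 42*sqrt(2)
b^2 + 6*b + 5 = (b + 1)*(b + 5)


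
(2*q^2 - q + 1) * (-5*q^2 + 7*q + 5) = -10*q^4 + 19*q^3 - 2*q^2 + 2*q + 5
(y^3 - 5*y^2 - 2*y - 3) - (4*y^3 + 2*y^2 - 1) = -3*y^3 - 7*y^2 - 2*y - 2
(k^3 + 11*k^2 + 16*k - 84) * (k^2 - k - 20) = k^5 + 10*k^4 - 15*k^3 - 320*k^2 - 236*k + 1680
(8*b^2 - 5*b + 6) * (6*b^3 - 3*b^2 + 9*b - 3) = 48*b^5 - 54*b^4 + 123*b^3 - 87*b^2 + 69*b - 18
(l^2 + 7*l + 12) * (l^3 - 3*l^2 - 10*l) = l^5 + 4*l^4 - 19*l^3 - 106*l^2 - 120*l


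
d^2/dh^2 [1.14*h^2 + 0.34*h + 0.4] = 2.28000000000000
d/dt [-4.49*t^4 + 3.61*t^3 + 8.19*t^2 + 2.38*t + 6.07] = -17.96*t^3 + 10.83*t^2 + 16.38*t + 2.38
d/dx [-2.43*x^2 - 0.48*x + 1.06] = -4.86*x - 0.48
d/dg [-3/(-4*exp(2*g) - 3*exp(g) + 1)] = (-24*exp(g) - 9)*exp(g)/(4*exp(2*g) + 3*exp(g) - 1)^2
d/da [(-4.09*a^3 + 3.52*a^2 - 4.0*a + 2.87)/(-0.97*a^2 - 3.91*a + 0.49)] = (3.9673*a^4 + 31.9838*a^3 - 23.6555*a^2 + 9.0174*a + 9.2617)/(0.9409*a^4 + 7.5854*a^3 + 14.3375*a^2 - 3.8318*a + 0.2401)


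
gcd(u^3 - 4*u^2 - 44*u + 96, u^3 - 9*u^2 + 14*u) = u - 2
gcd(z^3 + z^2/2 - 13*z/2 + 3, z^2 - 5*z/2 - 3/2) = 1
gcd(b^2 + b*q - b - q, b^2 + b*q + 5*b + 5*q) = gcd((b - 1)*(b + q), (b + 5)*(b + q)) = b + q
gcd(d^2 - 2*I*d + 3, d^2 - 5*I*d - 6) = d - 3*I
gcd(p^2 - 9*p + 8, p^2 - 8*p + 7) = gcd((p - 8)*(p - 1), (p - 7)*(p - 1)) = p - 1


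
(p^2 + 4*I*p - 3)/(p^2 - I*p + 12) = (p + I)/(p - 4*I)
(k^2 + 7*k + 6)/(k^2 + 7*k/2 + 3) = 2*(k^2 + 7*k + 6)/(2*k^2 + 7*k + 6)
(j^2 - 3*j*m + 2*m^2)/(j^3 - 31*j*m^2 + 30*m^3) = (j - 2*m)/(j^2 + j*m - 30*m^2)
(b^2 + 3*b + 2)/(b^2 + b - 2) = (b + 1)/(b - 1)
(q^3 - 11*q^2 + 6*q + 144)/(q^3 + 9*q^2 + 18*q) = (q^2 - 14*q + 48)/(q*(q + 6))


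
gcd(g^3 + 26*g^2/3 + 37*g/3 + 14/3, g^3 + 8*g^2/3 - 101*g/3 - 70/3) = g^2 + 23*g/3 + 14/3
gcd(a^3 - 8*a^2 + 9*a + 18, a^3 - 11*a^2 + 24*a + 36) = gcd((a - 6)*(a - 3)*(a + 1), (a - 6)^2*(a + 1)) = a^2 - 5*a - 6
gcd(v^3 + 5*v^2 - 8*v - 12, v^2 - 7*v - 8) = v + 1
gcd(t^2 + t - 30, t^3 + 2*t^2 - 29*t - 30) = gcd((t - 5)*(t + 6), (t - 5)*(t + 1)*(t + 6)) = t^2 + t - 30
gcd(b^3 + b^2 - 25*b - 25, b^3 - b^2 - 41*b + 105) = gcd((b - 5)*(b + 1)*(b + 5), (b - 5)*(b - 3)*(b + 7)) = b - 5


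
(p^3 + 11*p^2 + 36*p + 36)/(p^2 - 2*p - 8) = (p^2 + 9*p + 18)/(p - 4)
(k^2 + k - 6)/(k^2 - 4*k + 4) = (k + 3)/(k - 2)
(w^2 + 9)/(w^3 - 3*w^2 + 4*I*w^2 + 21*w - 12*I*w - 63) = (w + 3*I)/(w^2 + w*(-3 + 7*I) - 21*I)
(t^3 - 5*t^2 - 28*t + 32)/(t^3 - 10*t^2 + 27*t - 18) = (t^2 - 4*t - 32)/(t^2 - 9*t + 18)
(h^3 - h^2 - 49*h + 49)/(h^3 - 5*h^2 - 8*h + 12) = (h^2 - 49)/(h^2 - 4*h - 12)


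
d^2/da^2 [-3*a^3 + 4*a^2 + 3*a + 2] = 8 - 18*a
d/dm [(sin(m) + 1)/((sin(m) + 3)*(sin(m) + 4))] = (-2*sin(m) + cos(m)^2 + 4)*cos(m)/((sin(m) + 3)^2*(sin(m) + 4)^2)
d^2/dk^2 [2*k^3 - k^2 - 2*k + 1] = 12*k - 2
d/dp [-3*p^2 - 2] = -6*p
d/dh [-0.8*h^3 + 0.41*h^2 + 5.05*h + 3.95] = -2.4*h^2 + 0.82*h + 5.05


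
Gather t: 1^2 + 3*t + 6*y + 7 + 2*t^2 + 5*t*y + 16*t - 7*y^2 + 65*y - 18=2*t^2 + t*(5*y + 19) - 7*y^2 + 71*y - 10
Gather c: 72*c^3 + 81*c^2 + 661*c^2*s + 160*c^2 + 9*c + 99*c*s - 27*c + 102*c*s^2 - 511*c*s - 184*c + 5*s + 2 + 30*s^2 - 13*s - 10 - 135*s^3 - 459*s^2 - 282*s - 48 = 72*c^3 + c^2*(661*s + 241) + c*(102*s^2 - 412*s - 202) - 135*s^3 - 429*s^2 - 290*s - 56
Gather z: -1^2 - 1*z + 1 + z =0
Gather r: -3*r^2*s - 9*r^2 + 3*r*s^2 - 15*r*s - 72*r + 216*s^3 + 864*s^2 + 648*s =r^2*(-3*s - 9) + r*(3*s^2 - 15*s - 72) + 216*s^3 + 864*s^2 + 648*s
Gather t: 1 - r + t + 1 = -r + t + 2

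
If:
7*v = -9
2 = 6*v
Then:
No Solution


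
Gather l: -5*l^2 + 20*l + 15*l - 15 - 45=-5*l^2 + 35*l - 60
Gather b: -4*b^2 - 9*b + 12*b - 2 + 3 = -4*b^2 + 3*b + 1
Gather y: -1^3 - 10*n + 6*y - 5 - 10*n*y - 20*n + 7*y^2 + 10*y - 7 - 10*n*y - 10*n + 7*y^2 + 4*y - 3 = -40*n + 14*y^2 + y*(20 - 20*n) - 16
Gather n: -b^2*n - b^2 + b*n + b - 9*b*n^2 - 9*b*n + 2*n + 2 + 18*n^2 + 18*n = -b^2 + b + n^2*(18 - 9*b) + n*(-b^2 - 8*b + 20) + 2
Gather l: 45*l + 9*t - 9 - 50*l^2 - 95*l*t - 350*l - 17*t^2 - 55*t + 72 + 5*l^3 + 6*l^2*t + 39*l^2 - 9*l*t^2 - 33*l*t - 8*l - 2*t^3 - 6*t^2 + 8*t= 5*l^3 + l^2*(6*t - 11) + l*(-9*t^2 - 128*t - 313) - 2*t^3 - 23*t^2 - 38*t + 63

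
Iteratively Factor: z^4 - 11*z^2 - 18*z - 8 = (z - 4)*(z^3 + 4*z^2 + 5*z + 2) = (z - 4)*(z + 1)*(z^2 + 3*z + 2) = (z - 4)*(z + 1)*(z + 2)*(z + 1)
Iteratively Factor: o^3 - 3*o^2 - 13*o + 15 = (o + 3)*(o^2 - 6*o + 5) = (o - 5)*(o + 3)*(o - 1)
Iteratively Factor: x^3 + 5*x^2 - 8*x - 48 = (x + 4)*(x^2 + x - 12) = (x + 4)^2*(x - 3)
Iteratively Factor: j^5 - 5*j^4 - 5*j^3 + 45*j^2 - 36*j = (j - 3)*(j^4 - 2*j^3 - 11*j^2 + 12*j) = (j - 4)*(j - 3)*(j^3 + 2*j^2 - 3*j) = j*(j - 4)*(j - 3)*(j^2 + 2*j - 3) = j*(j - 4)*(j - 3)*(j - 1)*(j + 3)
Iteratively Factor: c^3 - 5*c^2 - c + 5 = (c + 1)*(c^2 - 6*c + 5) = (c - 5)*(c + 1)*(c - 1)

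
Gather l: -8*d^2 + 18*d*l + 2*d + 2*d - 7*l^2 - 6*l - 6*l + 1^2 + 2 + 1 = -8*d^2 + 4*d - 7*l^2 + l*(18*d - 12) + 4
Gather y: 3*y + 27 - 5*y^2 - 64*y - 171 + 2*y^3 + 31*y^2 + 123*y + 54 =2*y^3 + 26*y^2 + 62*y - 90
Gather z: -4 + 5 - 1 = 0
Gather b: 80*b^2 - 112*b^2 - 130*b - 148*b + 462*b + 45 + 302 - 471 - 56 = -32*b^2 + 184*b - 180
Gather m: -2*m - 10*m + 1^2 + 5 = 6 - 12*m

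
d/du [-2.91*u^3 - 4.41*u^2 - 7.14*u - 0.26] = -8.73*u^2 - 8.82*u - 7.14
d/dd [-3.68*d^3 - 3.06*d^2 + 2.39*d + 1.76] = -11.04*d^2 - 6.12*d + 2.39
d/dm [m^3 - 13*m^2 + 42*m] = 3*m^2 - 26*m + 42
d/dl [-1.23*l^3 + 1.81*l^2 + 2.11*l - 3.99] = -3.69*l^2 + 3.62*l + 2.11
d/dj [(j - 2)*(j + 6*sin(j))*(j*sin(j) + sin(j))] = (j - 2)*(j + 1)*(6*cos(j) + 1)*sin(j) + (j - 2)*(j + 6*sin(j))*(j*cos(j) + sqrt(2)*sin(j + pi/4)) + (j + 1)*(j + 6*sin(j))*sin(j)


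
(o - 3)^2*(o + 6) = o^3 - 27*o + 54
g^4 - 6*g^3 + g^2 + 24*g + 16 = (g - 4)^2*(g + 1)^2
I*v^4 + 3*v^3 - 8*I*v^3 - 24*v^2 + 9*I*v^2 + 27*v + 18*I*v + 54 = (v - 6)*(v - 3)*(v - 3*I)*(I*v + I)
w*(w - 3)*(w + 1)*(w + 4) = w^4 + 2*w^3 - 11*w^2 - 12*w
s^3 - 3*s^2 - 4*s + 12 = (s - 3)*(s - 2)*(s + 2)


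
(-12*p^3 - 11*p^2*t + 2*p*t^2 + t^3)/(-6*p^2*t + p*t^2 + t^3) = (-12*p^3 - 11*p^2*t + 2*p*t^2 + t^3)/(t*(-6*p^2 + p*t + t^2))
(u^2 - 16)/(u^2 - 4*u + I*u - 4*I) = (u + 4)/(u + I)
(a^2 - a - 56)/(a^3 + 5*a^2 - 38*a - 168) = (a - 8)/(a^2 - 2*a - 24)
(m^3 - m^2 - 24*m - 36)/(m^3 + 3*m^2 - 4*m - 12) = (m - 6)/(m - 2)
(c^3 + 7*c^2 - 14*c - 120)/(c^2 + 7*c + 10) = (c^2 + 2*c - 24)/(c + 2)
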